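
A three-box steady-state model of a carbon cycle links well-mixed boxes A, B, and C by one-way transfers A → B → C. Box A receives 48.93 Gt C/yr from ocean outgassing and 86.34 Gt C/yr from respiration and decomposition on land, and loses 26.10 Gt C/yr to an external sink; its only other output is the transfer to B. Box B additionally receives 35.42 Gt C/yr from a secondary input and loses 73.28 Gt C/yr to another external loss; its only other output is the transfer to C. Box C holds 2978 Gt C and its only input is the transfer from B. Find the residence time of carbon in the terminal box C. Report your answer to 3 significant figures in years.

Box A: F(A→B) = (48.93 + 86.34) − 26.10 = 109.17 Gt C/yr.
Box B: F(B→C) = (109.17 + 35.42) − 73.28 = 71.310 Gt C/yr.
Box C throughput = its input = 71.310 Gt C/yr; τ = 2978 / 71.310 = 41.76 yr.

41.8 yr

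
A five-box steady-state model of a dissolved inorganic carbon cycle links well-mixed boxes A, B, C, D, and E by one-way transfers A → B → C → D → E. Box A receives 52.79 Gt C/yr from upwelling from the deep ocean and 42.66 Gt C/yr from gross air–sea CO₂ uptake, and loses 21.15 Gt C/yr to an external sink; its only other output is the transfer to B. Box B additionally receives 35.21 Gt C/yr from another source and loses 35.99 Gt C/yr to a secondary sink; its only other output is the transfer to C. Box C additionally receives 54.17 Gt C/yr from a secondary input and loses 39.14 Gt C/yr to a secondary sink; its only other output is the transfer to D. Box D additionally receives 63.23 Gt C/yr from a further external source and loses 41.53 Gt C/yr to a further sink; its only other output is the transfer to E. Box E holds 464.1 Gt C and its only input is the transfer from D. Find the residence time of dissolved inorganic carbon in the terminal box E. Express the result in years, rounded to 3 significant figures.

4.21 yr

Box A: F(A→B) = (52.79 + 42.66) − 21.15 = 74.300 Gt C/yr.
Box B: F(B→C) = (74.300 + 35.21) − 35.99 = 73.520 Gt C/yr.
Box C: F(C→D) = (73.520 + 54.17) − 39.14 = 88.550 Gt C/yr.
Box D: F(D→E) = (88.550 + 63.23) − 41.53 = 110.25 Gt C/yr.
Box E throughput = its input = 110.25 Gt C/yr; τ = 464.1 / 110.25 = 4.210 yr.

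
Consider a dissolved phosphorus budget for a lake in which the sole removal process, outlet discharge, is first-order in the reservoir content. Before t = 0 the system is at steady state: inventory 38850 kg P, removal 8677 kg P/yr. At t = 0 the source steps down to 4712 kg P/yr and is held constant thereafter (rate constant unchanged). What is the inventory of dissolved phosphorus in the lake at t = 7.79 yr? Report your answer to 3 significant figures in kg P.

24200 kg P

τ = M₀/F₀ = 38850/8677 = 4.477 yr; rate constant k = 1/τ.
New steady state M_∞ = F₁/k = F₁·τ = 4712 × 4.477 = 21097 kg P.
M(t) = M_∞ + (M₀ − M_∞)·e^(−t/τ); t/τ = 7.79/4.477 = 1.740, so e^(−t/τ) = 0.1755.
M(t) = 21097 + 17750 × 0.1755 = 24214 kg P.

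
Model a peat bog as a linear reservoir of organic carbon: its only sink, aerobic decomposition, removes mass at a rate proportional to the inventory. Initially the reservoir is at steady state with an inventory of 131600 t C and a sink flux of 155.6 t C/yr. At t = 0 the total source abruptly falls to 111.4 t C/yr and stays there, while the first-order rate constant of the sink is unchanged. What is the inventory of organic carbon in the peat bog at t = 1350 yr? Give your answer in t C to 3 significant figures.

102000 t C

The sink rate constant is k = F₀/M₀ = 155.6/131600 = 0.001182 yr⁻¹.
Solving dM/dt = F₁ − kM with M(0) = M₀ gives M(t) = F₁/k + (M₀ − F₁/k)·e^(−kt).
F₁/k = 111.4/0.001182 = 94217 t C; kt = 0.001182 × 1350 = 1.596, e^(−kt) = 0.2027.
M(1350) = 94217 + (131600 − 94217) × 0.2027 = 94217 + 7576 = 101790 t C.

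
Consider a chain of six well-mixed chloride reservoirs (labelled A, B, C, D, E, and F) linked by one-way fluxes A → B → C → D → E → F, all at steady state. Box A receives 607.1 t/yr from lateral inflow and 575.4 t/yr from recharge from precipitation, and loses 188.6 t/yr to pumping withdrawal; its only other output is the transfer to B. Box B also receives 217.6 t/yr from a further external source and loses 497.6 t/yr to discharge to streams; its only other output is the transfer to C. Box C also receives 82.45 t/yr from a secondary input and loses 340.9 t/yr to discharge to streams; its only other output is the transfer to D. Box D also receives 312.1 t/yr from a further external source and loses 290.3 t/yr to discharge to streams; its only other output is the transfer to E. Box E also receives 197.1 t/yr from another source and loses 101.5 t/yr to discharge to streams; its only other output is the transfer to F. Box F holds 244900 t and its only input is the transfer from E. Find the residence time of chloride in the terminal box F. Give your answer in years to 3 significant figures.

428 yr

Box A: F(A→B) = (607.1 + 575.4) − 188.6 = 993.90 t/yr.
Box B: F(B→C) = (993.90 + 217.6) − 497.6 = 713.90 t/yr.
Box C: F(C→D) = (713.90 + 82.45) − 340.9 = 455.45 t/yr.
Box D: F(D→E) = (455.45 + 312.1) − 290.3 = 477.25 t/yr.
Box E: F(E→F) = (477.25 + 197.1) − 101.5 = 572.85 t/yr.
Box F throughput = its input = 572.85 t/yr; τ = 244900 / 572.85 = 427.5 yr.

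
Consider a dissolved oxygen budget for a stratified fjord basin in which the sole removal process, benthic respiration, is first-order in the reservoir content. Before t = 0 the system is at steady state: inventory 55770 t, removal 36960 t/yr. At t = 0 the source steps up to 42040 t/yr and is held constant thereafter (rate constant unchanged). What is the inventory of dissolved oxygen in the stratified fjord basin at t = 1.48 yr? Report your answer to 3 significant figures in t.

60600 t

Residence time τ = M₀/F₀ = 1.509 yr. The eventual steady state is M_∞ = M₀·(F₁/F₀) = 55770 × 42040/36960 = 63435 t.
The anomaly ΔM(t) = M(t) − M_∞ decays as ΔM₀·e^(−t/τ) with ΔM₀ = 55770 − 63435 = −7665 t.
At t = 1.48 yr, e^(−t/τ) = e^(−0.9808) = 0.3750, so ΔM = −2875 t and M = 63435 − 2875 = 60561 t.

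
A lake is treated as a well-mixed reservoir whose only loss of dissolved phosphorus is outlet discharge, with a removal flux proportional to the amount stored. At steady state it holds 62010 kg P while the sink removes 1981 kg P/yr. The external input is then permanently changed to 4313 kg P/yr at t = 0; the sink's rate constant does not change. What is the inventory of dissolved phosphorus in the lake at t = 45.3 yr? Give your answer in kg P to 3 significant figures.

The sink rate constant is k = F₀/M₀ = 1981/62010 = 0.03195 yr⁻¹.
Solving dM/dt = F₁ − kM with M(0) = M₀ gives M(t) = F₁/k + (M₀ − F₁/k)·e^(−kt).
F₁/k = 4313/0.03195 = 135010 kg P; kt = 0.03195 × 45.3 = 1.447, e^(−kt) = 0.2352.
M(45.3) = 135010 + (62010 − 135010) × 0.2352 = 135010 − 17170 = 117840 kg P.

118000 kg P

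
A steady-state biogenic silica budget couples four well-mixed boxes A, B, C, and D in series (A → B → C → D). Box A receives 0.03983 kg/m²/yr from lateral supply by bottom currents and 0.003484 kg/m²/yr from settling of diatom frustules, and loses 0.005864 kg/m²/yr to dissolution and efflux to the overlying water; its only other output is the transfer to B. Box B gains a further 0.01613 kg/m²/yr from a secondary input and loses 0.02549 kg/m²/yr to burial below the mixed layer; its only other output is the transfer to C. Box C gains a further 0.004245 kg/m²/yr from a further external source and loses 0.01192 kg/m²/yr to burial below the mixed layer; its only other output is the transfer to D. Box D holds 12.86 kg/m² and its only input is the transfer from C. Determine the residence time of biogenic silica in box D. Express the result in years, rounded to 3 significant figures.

630 yr

Box A: F(A→B) = (0.03983 + 0.003484) − 0.005864 = 0.037450 kg/m²/yr.
Box B: F(B→C) = (0.037450 + 0.01613) − 0.02549 = 0.028090 kg/m²/yr.
Box C: F(C→D) = (0.028090 + 0.004245) − 0.01192 = 0.020415 kg/m²/yr.
Box D throughput = its input = 0.020415 kg/m²/yr; τ = 12.86 / 0.020415 = 629.9 yr.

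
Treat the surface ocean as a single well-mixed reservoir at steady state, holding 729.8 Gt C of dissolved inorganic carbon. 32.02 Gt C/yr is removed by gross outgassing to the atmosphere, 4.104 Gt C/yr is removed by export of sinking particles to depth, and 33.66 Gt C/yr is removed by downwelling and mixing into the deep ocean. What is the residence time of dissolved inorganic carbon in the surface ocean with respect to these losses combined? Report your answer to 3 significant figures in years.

Total removal = 32.02 + 4.104 + 33.66 = 69.784 Gt C/yr.
τ = M / ΣF_out = 729.8 / 69.784 = 10.46 yr.

10.5 yr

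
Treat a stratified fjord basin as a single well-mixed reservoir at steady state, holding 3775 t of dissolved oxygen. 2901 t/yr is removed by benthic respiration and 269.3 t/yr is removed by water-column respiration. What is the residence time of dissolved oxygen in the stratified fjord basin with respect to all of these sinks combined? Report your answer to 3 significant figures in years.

Total removal flux = 2901 + 269.3 = 3170.3 t/yr.
τ = M / ΣF_out = 3775 / 3170.3 = 1.191 yr.

1.19 yr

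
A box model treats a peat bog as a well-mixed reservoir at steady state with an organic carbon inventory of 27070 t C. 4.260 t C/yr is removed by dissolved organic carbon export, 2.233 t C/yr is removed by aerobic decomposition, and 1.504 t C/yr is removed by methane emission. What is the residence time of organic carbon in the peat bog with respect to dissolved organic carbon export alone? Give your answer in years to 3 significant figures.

Residence time with respect to a single sink: τ = M / F_sink.
τ = 27070 / 4.260 = 6354 yr.

6350 yr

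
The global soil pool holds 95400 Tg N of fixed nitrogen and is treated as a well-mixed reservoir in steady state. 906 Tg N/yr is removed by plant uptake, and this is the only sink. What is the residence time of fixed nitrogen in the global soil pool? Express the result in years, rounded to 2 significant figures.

110 yr

τ = M / F = 95400 / 906 = 105.3 yr.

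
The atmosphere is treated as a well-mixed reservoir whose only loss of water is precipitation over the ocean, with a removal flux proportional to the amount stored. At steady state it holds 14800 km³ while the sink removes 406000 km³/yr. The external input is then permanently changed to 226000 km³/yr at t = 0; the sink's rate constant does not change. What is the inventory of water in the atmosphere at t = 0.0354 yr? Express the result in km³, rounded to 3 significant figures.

10700 km³

τ = M₀/F₀ = 14800/406000 = 0.03645 yr; rate constant k = 1/τ.
New steady state M_∞ = F₁/k = F₁·τ = 226000 × 0.03645 = 8238.4 km³.
M(t) = M_∞ + (M₀ − M_∞)·e^(−t/τ); t/τ = 0.0354/0.03645 = 0.9711, so e^(−t/τ) = 0.3787.
M(t) = 8238.4 + 6562 × 0.3787 = 10723 km³.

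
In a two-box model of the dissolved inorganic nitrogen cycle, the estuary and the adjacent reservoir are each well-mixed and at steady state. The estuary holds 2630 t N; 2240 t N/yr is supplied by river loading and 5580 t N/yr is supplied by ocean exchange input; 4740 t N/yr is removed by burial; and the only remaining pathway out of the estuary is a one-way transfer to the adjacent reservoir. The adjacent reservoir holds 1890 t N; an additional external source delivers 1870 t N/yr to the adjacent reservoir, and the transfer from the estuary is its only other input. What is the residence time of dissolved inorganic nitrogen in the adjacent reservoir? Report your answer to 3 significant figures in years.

0.382 yr

Balance the estuary: ΣF_in = 2240 + 5580 = 7820.0 t N/yr.
Transfer to the adjacent reservoir = ΣF_in − (4740) = 3080.0 t N/yr.
Total input to the adjacent reservoir = 3080.0 + 1870 = 4950.0 t N/yr; at steady state this equals its total output.
τ = M / F = 1890 / 4950.0 = 0.3818 yr.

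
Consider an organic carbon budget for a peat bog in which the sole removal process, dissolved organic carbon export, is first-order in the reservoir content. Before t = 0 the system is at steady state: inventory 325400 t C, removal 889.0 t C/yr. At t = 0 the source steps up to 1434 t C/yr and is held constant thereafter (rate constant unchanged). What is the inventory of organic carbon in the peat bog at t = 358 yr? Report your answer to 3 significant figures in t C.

450000 t C

The sink rate constant is k = F₀/M₀ = 889.0/325400 = 0.002732 yr⁻¹.
Solving dM/dt = F₁ − kM with M(0) = M₀ gives M(t) = F₁/k + (M₀ − F₁/k)·e^(−kt).
F₁/k = 1434/0.002732 = 524890 t C; kt = 0.002732 × 358 = 0.9781, e^(−kt) = 0.3760.
M(358) = 524890 + (325400 − 524890) × 0.3760 = 524890 − 75010 = 449870 t C.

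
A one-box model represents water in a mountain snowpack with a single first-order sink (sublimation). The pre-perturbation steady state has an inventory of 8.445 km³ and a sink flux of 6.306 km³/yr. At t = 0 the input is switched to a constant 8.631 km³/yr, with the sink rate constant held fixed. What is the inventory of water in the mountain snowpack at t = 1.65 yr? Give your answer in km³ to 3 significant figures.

Residence time τ = M₀/F₀ = 1.339 yr. The eventual steady state is M_∞ = M₀·(F₁/F₀) = 8.445 × 8.631/6.306 = 11.559 km³.
The anomaly ΔM(t) = M(t) − M_∞ decays as ΔM₀·e^(−t/τ) with ΔM₀ = 8.445 − 11.559 = −3.114 km³.
At t = 1.65 yr, e^(−t/τ) = e^(−1.232) = 0.2917, so ΔM = −0.9082 km³ and M = 11.559 − 0.9082 = 10.650 km³.

10.7 km³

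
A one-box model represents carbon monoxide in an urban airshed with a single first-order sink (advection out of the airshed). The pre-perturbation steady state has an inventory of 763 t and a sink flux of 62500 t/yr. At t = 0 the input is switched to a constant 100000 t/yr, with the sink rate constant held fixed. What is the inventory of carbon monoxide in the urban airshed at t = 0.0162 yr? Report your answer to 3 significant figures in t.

Residence time τ = M₀/F₀ = 0.01221 yr. The eventual steady state is M_∞ = M₀·(F₁/F₀) = 763 × 100000/62500 = 1220.8 t.
The anomaly ΔM(t) = M(t) − M_∞ decays as ΔM₀·e^(−t/τ) with ΔM₀ = 763 − 1220.8 = −457.8 t.
At t = 0.0162 yr, e^(−t/τ) = e^(−1.327) = 0.2653, so ΔM = −121.4 t and M = 1220.8 − 121.4 = 1099.4 t.

1100 t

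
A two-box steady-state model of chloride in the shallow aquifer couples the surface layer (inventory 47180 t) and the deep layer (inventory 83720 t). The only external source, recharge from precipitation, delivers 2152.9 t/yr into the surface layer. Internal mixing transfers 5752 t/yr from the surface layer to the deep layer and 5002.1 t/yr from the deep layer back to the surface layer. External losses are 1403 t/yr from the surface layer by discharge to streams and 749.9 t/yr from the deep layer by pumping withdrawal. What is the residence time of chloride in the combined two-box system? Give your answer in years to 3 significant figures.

For the system as a whole, the A↔B exchange is internal and contributes nothing to the throughput; only the external sinks remove mass.
M_total = 47180 + 83720 = 130900 t.
ΣF_external_out = 1403 + 749.9 = 2152.9 t/yr.
τ = M_total / ΣF_ext = 130900 / 2152.9 = 60.80 yr.

60.8 yr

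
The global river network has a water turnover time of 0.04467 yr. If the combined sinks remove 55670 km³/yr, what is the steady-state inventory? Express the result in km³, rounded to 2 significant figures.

τ = M/F ⇒ M = τ × F = 0.04467 × 55670 = 2487 km³.

2500 km³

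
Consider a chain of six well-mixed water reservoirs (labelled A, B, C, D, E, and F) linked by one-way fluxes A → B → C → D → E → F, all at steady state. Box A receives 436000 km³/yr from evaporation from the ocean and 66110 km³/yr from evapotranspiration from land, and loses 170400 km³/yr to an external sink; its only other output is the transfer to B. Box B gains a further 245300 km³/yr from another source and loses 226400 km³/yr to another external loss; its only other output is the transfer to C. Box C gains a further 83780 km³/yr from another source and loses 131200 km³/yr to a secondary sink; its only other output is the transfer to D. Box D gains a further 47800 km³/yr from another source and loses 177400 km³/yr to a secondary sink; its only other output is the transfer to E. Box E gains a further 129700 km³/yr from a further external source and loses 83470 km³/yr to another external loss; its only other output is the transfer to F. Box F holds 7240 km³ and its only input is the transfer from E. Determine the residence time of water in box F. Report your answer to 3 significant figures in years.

0.0329 yr

Box A: F(A→B) = (436000 + 66110) − 170400 = 331710 km³/yr.
Box B: F(B→C) = (331710 + 245300) − 226400 = 350610 km³/yr.
Box C: F(C→D) = (350610 + 83780) − 131200 = 303190 km³/yr.
Box D: F(D→E) = (303190 + 47800) − 177400 = 173590 km³/yr.
Box E: F(E→F) = (173590 + 129700) − 83470 = 219820 km³/yr.
Box F throughput = its input = 219820 km³/yr; τ = 7240 / 219820 = 0.03294 yr.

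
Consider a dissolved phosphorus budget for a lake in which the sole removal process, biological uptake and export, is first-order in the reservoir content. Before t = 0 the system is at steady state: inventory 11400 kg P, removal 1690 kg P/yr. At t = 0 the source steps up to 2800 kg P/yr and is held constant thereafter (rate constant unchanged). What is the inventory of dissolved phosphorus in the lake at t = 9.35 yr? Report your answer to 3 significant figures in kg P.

17000 kg P

τ = M₀/F₀ = 11400/1690 = 6.746 yr; rate constant k = 1/τ.
New steady state M_∞ = F₁/k = F₁·τ = 2800 × 6.746 = 18888 kg P.
M(t) = M_∞ + (M₀ − M_∞)·e^(−t/τ); t/τ = 9.35/6.746 = 1.386, so e^(−t/τ) = 0.2500.
M(t) = 18888 − 7488 × 0.2500 = 17015 kg P.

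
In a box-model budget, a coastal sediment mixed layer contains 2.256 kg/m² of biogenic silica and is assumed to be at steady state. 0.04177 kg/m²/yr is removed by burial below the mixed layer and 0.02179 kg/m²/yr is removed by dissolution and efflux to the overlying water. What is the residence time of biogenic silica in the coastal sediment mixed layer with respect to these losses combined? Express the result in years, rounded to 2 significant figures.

Total removal = 0.04177 + 0.02179 = 0.063560 kg/m²/yr.
τ = M / ΣF_out = 2.256 / 0.063560 = 35.49 yr.

35 yr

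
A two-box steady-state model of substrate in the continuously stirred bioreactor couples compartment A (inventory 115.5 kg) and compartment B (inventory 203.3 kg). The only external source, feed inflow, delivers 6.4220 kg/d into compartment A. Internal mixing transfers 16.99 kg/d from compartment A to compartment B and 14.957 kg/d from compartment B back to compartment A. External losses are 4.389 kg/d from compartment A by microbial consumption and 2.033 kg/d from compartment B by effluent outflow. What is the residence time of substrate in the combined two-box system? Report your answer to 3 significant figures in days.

49.6 d

Residence time in the combined system uses the total inventory and the total *external* removal — internal exchanges between the two boxes cancel.
M_total = 115.5 + 203.3 = 318.80 kg.
ΣF_external_out = 4.389 + 2.033 = 6.4220 kg/d.
τ = M_total / ΣF_ext = 318.80 / 6.4220 = 49.64 d.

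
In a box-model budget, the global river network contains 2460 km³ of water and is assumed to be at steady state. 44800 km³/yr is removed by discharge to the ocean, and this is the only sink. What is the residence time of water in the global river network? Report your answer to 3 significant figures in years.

0.0549 yr

τ = M / F = 2460 / 44800 = 0.05491 yr.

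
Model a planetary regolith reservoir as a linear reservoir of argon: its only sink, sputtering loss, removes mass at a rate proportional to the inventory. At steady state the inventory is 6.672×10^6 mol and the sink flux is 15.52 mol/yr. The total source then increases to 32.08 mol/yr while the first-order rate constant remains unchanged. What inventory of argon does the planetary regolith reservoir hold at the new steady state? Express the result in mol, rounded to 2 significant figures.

Rate constant k = F/M = 15.52 / 6.672×10^6 = 2.326×10^-6 yr⁻¹.
At the new steady state, source = k·M_new ⇒ M_new = 32.08 / 2.326×10^-6 = 1.379×10^7 mol.
(Equivalently M_new = M × F_new/F_old = 6.672×10^6 × 32.08/15.52.)

1.4×10^7 mol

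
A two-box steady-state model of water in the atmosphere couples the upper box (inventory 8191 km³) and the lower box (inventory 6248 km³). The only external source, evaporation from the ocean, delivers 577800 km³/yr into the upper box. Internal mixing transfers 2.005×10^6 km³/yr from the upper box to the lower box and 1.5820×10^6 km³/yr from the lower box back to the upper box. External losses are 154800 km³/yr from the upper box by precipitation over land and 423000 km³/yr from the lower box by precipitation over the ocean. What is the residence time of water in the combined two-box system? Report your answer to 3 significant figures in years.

0.0250 yr

For the system as a whole, the A↔B exchange is internal and contributes nothing to the throughput; only the external sinks remove mass.
M_total = 8191 + 6248 = 14439 km³.
ΣF_external_out = 154800 + 423000 = 577800 km³/yr.
τ = M_total / ΣF_ext = 14439 / 577800 = 0.02499 yr.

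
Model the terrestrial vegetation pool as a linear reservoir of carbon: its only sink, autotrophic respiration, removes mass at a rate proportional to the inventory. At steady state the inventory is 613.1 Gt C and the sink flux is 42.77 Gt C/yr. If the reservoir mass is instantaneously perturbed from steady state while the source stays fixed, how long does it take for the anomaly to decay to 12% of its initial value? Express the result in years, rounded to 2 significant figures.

30 yr

For a linear reservoir the anomaly decays as exp(−t/τ) with τ = M/F = 613.1/42.77 = 14.33 yr.
exp(−t/τ) = 0.12 ⇒ t = −τ ln(0.12) = 14.33 × 2.120 = 30.39 yr.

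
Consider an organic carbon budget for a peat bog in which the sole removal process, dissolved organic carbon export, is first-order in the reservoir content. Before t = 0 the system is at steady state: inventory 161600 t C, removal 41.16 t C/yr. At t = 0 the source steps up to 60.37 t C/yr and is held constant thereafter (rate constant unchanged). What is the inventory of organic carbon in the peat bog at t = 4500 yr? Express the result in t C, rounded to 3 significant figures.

Residence time τ = M₀/F₀ = 3926 yr. The eventual steady state is M_∞ = M₀·(F₁/F₀) = 161600 × 60.37/41.16 = 237020 t C.
The anomaly ΔM(t) = M(t) − M_∞ decays as ΔM₀·e^(−t/τ) with ΔM₀ = 161600 − 237020 = −75420 t C.
At t = 4500 yr, e^(−t/τ) = e^(−1.146) = 0.3179, so ΔM = −23970 t C and M = 237020 − 23970 = 213050 t C.

213000 t C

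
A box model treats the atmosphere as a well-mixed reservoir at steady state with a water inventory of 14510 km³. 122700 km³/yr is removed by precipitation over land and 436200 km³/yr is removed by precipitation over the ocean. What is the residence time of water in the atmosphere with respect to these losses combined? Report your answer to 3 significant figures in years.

Total removal = 122700 + 436200 = 558900 km³/yr.
τ = M / ΣF_out = 14510 / 558900 = 0.02596 yr.

0.0260 yr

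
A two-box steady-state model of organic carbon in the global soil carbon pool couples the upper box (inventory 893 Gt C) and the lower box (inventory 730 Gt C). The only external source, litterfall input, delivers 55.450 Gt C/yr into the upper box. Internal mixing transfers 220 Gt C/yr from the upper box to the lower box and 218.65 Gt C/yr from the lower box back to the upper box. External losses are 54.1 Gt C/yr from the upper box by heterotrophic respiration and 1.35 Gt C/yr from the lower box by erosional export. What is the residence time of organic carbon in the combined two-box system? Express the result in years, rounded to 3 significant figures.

Treat the two boxes together as one reservoir: the mixing fluxes between them are internal recycling, so τ = ΣM / Σ(external losses).
M_total = 893 + 730 = 1623.0 Gt C.
ΣF_external_out = 54.1 + 1.35 = 55.450 Gt C/yr.
τ = M_total / ΣF_ext = 1623.0 / 55.450 = 29.27 yr.

29.3 yr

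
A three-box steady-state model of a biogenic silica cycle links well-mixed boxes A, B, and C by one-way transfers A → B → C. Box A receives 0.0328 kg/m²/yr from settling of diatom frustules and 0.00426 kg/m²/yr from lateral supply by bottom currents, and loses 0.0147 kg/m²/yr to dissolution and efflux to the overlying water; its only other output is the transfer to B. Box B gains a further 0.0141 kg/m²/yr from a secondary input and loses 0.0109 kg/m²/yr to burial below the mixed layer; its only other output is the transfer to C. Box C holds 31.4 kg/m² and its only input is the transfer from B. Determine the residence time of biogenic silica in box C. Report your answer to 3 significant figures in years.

Box A: F(A→B) = (0.0328 + 0.00426) − 0.0147 = 0.022360 kg/m²/yr.
Box B: F(B→C) = (0.022360 + 0.0141) − 0.0109 = 0.025560 kg/m²/yr.
Box C throughput = its input = 0.025560 kg/m²/yr; τ = 31.4 / 0.025560 = 1228 yr.

1230 yr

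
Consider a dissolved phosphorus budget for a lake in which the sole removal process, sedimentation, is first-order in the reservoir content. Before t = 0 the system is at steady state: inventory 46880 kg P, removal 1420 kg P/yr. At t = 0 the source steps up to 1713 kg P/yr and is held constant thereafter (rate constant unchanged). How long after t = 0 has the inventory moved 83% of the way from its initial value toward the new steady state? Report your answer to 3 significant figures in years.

τ = M₀/F₀ = 46880/1420 = 33.01 yr.
The remaining gap fraction is e^(−t/τ); 83% covered ⇒ e^(−t/τ) = 0.170.
t = −τ ln(0.170) = 33.01 × 1.772 = 58.50 yr.

58.5 yr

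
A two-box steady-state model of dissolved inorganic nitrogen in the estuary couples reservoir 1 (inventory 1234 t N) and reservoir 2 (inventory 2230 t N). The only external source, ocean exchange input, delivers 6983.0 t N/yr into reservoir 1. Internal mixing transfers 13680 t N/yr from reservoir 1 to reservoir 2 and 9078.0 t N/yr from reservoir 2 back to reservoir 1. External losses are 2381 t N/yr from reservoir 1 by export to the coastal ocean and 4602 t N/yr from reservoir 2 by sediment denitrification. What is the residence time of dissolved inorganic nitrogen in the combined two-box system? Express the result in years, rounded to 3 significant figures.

Treat the two boxes together as one reservoir: the mixing fluxes between them are internal recycling, so τ = ΣM / Σ(external losses).
M_total = 1234 + 2230 = 3464.0 t N.
ΣF_external_out = 2381 + 4602 = 6983.0 t N/yr.
τ = M_total / ΣF_ext = 3464.0 / 6983.0 = 0.4961 yr.

0.496 yr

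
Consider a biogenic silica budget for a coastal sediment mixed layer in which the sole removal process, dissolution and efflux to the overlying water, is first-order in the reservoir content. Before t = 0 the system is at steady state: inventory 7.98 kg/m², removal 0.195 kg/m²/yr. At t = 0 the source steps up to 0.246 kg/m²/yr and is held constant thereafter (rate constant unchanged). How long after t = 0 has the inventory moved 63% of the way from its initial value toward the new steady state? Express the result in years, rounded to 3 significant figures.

τ = M₀/F₀ = 7.98/0.195 = 40.92 yr.
The remaining gap fraction is e^(−t/τ); 63% covered ⇒ e^(−t/τ) = 0.370.
t = −τ ln(0.370) = 40.92 × 0.9943 = 40.69 yr.

40.7 yr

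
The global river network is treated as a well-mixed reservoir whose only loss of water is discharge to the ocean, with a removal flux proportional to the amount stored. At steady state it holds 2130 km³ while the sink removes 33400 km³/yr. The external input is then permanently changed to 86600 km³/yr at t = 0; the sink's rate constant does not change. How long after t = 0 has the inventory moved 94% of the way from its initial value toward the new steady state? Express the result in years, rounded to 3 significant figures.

0.179 yr

τ = M₀/F₀ = 2130/33400 = 0.06377 yr.
The remaining gap fraction is e^(−t/τ); 94% covered ⇒ e^(−t/τ) = 0.0600.
t = −τ ln(0.0600) = 0.06377 × 2.813 = 0.1794 yr.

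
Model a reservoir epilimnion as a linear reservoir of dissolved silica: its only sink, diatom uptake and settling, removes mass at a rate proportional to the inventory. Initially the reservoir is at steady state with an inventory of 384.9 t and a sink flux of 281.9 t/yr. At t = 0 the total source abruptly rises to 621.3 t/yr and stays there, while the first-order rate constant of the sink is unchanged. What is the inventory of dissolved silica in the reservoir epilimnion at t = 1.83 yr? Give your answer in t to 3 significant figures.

727 t

τ = M₀/F₀ = 384.9/281.9 = 1.365 yr; rate constant k = 1/τ.
New steady state M_∞ = F₁/k = F₁·τ = 621.3 × 1.365 = 848.31 t.
M(t) = M_∞ + (M₀ − M_∞)·e^(−t/τ); t/τ = 1.83/1.365 = 1.340, so e^(−t/τ) = 0.2618.
M(t) = 848.31 − 463.4 × 0.2618 = 727.00 t.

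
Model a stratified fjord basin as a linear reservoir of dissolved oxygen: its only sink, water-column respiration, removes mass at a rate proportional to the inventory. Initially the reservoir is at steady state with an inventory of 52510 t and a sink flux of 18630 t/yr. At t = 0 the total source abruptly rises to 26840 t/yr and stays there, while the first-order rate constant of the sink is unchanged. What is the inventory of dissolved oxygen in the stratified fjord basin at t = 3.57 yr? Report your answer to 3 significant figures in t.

Residence time τ = M₀/F₀ = 2.819 yr. The eventual steady state is M_∞ = M₀·(F₁/F₀) = 52510 × 26840/18630 = 75650 t.
The anomaly ΔM(t) = M(t) − M_∞ decays as ΔM₀·e^(−t/τ) with ΔM₀ = 52510 − 75650 = −23140 t.
At t = 3.57 yr, e^(−t/τ) = e^(−1.267) = 0.2818, so ΔM = −6521 t and M = 75650 − 6521 = 69130 t.

69100 t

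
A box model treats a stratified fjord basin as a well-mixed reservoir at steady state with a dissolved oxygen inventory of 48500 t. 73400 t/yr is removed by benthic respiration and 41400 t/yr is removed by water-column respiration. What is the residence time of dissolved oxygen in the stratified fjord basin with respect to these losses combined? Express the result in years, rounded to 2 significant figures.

Total removal = 73400 + 41400 = 114800 t/yr.
τ = M / ΣF_out = 48500 / 114800 = 0.4225 yr.

0.42 yr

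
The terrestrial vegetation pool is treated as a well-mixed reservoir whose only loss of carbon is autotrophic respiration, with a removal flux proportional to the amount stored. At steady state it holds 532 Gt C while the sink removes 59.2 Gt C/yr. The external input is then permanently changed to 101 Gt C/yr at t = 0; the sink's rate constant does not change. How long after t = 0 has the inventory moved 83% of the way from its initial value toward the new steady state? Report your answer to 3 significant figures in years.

15.9 yr

τ = M₀/F₀ = 532/59.2 = 8.986 yr.
The remaining gap fraction is e^(−t/τ); 83% covered ⇒ e^(−t/τ) = 0.170.
t = −τ ln(0.170) = 8.986 × 1.772 = 15.92 yr.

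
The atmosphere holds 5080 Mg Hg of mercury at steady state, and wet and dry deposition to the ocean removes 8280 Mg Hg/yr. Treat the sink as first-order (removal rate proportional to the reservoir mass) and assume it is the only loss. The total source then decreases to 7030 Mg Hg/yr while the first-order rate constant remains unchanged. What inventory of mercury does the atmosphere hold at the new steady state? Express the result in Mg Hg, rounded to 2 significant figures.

4300 Mg Hg

Rate constant k = F/M = 8280 / 5080 = 1.630 yr⁻¹.
At the new steady state, source = k·M_new ⇒ M_new = 7030 / 1.630 = 4313 Mg Hg.
(Equivalently M_new = M × F_new/F_old = 5080 × 7030/8280.)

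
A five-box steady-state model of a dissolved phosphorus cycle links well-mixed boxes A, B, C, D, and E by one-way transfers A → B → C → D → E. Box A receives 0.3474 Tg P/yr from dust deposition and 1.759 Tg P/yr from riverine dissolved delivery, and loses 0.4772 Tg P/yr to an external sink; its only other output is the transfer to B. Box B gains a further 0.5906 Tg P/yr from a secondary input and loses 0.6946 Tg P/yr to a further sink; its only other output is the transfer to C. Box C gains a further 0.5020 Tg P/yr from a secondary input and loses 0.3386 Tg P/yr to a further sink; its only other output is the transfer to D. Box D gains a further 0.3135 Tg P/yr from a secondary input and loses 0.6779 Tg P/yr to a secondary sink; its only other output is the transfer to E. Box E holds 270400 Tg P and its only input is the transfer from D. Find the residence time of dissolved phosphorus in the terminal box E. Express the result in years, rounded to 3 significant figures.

Box A: F(A→B) = (0.3474 + 1.759) − 0.4772 = 1.6292 Tg P/yr.
Box B: F(B→C) = (1.6292 + 0.5906) − 0.6946 = 1.5252 Tg P/yr.
Box C: F(C→D) = (1.5252 + 0.5020) − 0.3386 = 1.6886 Tg P/yr.
Box D: F(D→E) = (1.6886 + 0.3135) − 0.6779 = 1.3242 Tg P/yr.
Box E throughput = its input = 1.3242 Tg P/yr; τ = 270400 / 1.3242 = 204200 yr.

204000 yr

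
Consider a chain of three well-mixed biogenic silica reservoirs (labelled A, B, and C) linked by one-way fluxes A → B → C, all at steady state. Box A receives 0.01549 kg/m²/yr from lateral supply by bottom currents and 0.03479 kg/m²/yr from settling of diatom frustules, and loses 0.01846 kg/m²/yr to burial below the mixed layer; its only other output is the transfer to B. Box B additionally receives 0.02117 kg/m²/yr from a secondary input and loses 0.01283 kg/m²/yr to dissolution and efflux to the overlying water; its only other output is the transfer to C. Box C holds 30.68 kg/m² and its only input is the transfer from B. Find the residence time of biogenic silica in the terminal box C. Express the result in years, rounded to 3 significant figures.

764 yr

Box A: F(A→B) = (0.01549 + 0.03479) − 0.01846 = 0.031820 kg/m²/yr.
Box B: F(B→C) = (0.031820 + 0.02117) − 0.01283 = 0.040160 kg/m²/yr.
Box C throughput = its input = 0.040160 kg/m²/yr; τ = 30.68 / 0.040160 = 763.9 yr.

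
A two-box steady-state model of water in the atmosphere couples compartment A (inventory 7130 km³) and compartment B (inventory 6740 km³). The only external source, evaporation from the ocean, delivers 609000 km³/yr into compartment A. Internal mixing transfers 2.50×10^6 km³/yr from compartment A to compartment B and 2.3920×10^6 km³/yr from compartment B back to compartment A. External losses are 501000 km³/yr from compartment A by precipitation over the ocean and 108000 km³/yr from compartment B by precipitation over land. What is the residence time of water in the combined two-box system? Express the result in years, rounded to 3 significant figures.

Treat the two boxes together as one reservoir: the mixing fluxes between them are internal recycling, so τ = ΣM / Σ(external losses).
M_total = 7130 + 6740 = 13870 km³.
ΣF_external_out = 501000 + 108000 = 609000 km³/yr.
τ = M_total / ΣF_ext = 13870 / 609000 = 0.02278 yr.

0.0228 yr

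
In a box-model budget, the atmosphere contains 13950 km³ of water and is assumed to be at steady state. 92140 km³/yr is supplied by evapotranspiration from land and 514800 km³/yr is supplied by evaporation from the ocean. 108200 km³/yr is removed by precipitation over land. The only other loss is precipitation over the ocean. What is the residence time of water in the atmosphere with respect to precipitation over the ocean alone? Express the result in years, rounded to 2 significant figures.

At steady state ΣF_in = ΣF_out.
ΣF_in = 92140 + 514800 = 606940 km³/yr.
Precipitation over the ocean flux = ΣF_in − (108200) = 606940 − 108200 = 498700 km³/yr.
τ = M / F = 13950 / 498700 = 0.02797 yr.

0.028 yr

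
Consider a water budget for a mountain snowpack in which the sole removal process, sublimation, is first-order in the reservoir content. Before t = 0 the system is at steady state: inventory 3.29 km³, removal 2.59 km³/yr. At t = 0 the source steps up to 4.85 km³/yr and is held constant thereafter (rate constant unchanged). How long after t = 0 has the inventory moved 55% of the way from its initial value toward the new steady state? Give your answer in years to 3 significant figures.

τ = M₀/F₀ = 3.29/2.59 = 1.270 yr.
The remaining gap fraction is e^(−t/τ); 55% covered ⇒ e^(−t/τ) = 0.450.
t = −τ ln(0.450) = 1.270 × 0.7985 = 1.014 yr.

1.01 yr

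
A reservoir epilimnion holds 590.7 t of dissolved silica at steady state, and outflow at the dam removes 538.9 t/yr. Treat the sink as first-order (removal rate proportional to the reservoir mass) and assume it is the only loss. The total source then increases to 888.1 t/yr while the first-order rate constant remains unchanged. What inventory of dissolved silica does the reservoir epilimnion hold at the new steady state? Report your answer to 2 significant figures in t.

970 t

Rate constant k = F/M = 538.9 / 590.7 = 0.9123 yr⁻¹.
At the new steady state, source = k·M_new ⇒ M_new = 888.1 / 0.9123 = 973.5 t.
(Equivalently M_new = M × F_new/F_old = 590.7 × 888.1/538.9.)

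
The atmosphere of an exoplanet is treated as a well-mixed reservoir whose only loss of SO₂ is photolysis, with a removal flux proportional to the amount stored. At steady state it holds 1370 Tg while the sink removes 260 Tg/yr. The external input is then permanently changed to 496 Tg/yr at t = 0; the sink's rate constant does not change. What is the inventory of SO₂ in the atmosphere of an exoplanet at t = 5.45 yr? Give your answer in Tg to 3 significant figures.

2170 Tg

τ = M₀/F₀ = 1370/260 = 5.269 yr; rate constant k = 1/τ.
New steady state M_∞ = F₁/k = F₁·τ = 496 × 5.269 = 2613.5 Tg.
M(t) = M_∞ + (M₀ − M_∞)·e^(−t/τ); t/τ = 5.45/5.269 = 1.034, so e^(−t/τ) = 0.3555.
M(t) = 2613.5 − 1244 × 0.3555 = 2171.5 Tg.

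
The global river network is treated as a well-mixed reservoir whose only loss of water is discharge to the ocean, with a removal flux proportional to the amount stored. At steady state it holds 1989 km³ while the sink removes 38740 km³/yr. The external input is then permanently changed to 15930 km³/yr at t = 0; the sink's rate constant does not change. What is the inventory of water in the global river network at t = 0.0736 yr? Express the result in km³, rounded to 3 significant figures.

1100 km³

τ = M₀/F₀ = 1989/38740 = 0.05134 yr; rate constant k = 1/τ.
New steady state M_∞ = F₁/k = F₁·τ = 15930 × 0.05134 = 817.88 km³.
M(t) = M_∞ + (M₀ − M_∞)·e^(−t/τ); t/τ = 0.0736/0.05134 = 1.434, so e^(−t/τ) = 0.2385.
M(t) = 817.88 + 1171 × 0.2385 = 1097.2 km³.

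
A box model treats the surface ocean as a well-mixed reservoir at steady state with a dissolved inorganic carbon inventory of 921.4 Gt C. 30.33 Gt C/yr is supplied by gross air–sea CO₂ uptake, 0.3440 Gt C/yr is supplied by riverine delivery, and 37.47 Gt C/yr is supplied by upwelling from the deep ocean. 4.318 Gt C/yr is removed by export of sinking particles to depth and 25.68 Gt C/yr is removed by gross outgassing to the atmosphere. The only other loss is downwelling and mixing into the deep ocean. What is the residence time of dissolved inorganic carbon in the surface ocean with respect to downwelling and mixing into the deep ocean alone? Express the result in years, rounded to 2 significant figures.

24 yr

At steady state ΣF_in = ΣF_out.
ΣF_in = 30.33 + 0.3440 + 37.47 = 68.144 Gt C/yr.
Downwelling and mixing into the deep ocean flux = ΣF_in − (4.318 + 25.68) = 68.144 − 30.00 = 38.15 Gt C/yr.
τ = M / F = 921.4 / 38.15 = 24.15 yr.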